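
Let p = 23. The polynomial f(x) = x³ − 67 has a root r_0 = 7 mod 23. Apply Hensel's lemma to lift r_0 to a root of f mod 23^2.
r_1 = 329 (mod 529)

Hensel: r_{i+1} = r_i − f(r_i)/f′(r_i) mod 23^{i+2}, where f′(x) = 3x². Iterate:
  r_0 = 7 (mod 23)
  r_1 = 329 (mod 529)
Final: r = 329 with f(r) ≡ 0 mod 23^2.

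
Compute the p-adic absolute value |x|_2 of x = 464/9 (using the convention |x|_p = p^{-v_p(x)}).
|464/9|_2 = 1/16

Step 1 — compute v_2(x) by factoring powers of 2 out of the numerator and denominator: v_2(464/9) = 4. Step 2 — apply |x|_p = p^{-v_p(x)} = 2^{-4} = 1/16.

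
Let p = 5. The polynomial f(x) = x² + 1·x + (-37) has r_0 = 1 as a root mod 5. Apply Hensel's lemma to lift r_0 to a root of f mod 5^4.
r_3 = 171 (mod 625)

Hensel: r_{i+1} = r_i − f(r_i)·(f′(r_i))^{-1} mod 5^{i+2}, f′(x) = 2x + 1. Iterate:
  r_0 = 1 (mod 5)
  r_1 = 21 (mod 25)
  r_2 = 46 (mod 125)
  r_3 = 171 (mod 625)
Final: r = 171 satisfies f(r) ≡ 0 mod 5^4.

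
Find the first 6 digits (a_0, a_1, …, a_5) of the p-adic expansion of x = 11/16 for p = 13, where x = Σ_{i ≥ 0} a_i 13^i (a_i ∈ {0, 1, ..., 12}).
(a_0, …, a_5) = (8, 10, 0, 4, 7, 10)

v_13(11/16) = 0 (numerator and denominator both coprime to 13), so x ∈ ℤ_13^×. Compute digits iteratively via a_i = x_i mod 13, x_{i+1} = (x_i − a_i)/13, with x_0 = x:
  x_0 = 11/16;  a_0 = 8;  x_1 = (x_0 − 8)/13 = -9/16
  x_1 = -9/16;  a_1 = 10;  x_2 = (x_1 − 10)/13 = -13/16
  x_2 = -13/16;  a_2 = 0;  x_3 = (x_2 − 0)/13 = -1/16
  x_3 = -1/16;  a_3 = 4;  x_4 = (x_3 − 4)/13 = -5/16
  x_4 = -5/16;  a_4 = 7;  x_5 = (x_4 − 7)/13 = -9/16
  x_5 = -9/16;  a_5 = 10;  x_6 = (x_5 − 10)/13 = -13/16
Digits: (8, 10, 0, 4, 7, 10).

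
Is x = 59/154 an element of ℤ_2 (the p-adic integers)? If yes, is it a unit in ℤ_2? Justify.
x ∉ ℤ_2 (v_2(x) = -1 < 0)

ℤ_2 = {x ∈ ℚ_2 : v_2(x) ≥ 0} and ℤ_2^× = {x ∈ ℤ_2 : v_2(x) = 0}. Here v_2(59/154) = v_2(num) − v_2(den) = -1; compare against these criteria.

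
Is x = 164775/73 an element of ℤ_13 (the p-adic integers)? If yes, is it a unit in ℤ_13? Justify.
x ∈ ℤ_13 but not a unit; v_13(x) = 3 > 0

ℤ_13 = {x ∈ ℚ_13 : v_13(x) ≥ 0} and ℤ_13^× = {x ∈ ℤ_13 : v_13(x) = 0}. Here v_13(164775/73) = v_13(num) − v_13(den) = 3; compare against these criteria.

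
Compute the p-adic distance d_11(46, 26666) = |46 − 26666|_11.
d_11(46, 26666) = 1/1331

Step 1 — x − y = 46 − 26666 = -26620. Step 2 — v_11(-26620) = 3 (factor: -26620 = −(11^3 · 20); the sign does not affect v_p). Step 3 — |x − y|_11 = 11^{-3} = 1/1331.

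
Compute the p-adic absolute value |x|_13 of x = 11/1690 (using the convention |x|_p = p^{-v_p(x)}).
|11/1690|_13 = 169

Step 1 — compute v_13(x) by factoring powers of 13 out of the numerator and denominator: v_13(11/1690) = -2. Step 2 — apply |x|_p = p^{-v_p(x)} = 13^{2} = 169.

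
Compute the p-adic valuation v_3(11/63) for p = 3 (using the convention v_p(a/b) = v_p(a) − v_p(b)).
v_3(11/63) = -2

Factor powers of 3 from the numerator and denominator of the reduced fraction: 11 = 3^0 · 11 and 63 = 3^2 · 7. Apply v_p(a/b) = v_p(a) − v_p(b): v_3(11/63) = 0 − 2 = -2.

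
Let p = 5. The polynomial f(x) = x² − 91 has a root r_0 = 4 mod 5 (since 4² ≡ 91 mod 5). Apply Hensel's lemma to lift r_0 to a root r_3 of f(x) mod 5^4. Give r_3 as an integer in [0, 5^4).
r_3 = 404 (mod 625)

Hensel's recurrence: r_{i+1} = r_i − f(r_i)·(f′(r_i))^{-1} mod 5^{i+2}, with f′(x) = 2x. Iterate:
  r_0 = 4 (mod 5)
  r_1 = 4 (mod 25)
  r_2 = 29 (mod 125)
  r_3 = 404 (mod 625)
Final: r_3 = 404, and one checks f(r_3) ≡ 0 mod 5^4.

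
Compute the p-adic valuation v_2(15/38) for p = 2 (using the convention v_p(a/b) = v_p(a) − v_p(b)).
v_2(15/38) = -1

Factor powers of 2 from the numerator and denominator of the reduced fraction: 15 = 2^0 · 15 and 38 = 2^1 · 19. Apply v_p(a/b) = v_p(a) − v_p(b): v_2(15/38) = 0 − 1 = -1.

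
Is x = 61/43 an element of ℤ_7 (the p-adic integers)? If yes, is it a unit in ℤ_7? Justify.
x ∈ ℤ_7^× (unit); v_7(x) = 0

ℤ_7 = {x ∈ ℚ_7 : v_7(x) ≥ 0} and ℤ_7^× = {x ∈ ℤ_7 : v_7(x) = 0}. Here v_7(61/43) = v_7(num) − v_7(den) = 0; compare against these criteria.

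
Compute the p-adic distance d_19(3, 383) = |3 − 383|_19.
d_19(3, 383) = 1/19

Step 1 — x − y = 3 − 383 = -380. Step 2 — v_19(-380) = 1 (factor: -380 = −(19^1 · 20); the sign does not affect v_p). Step 3 — |x − y|_19 = 19^{-1} = 1/19.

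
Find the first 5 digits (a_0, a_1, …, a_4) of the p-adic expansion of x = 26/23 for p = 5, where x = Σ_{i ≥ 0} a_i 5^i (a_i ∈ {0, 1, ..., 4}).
(a_0, …, a_4) = (2, 2, 0, 1, 0)

v_5(26/23) = 0 (numerator and denominator both coprime to 5), so x ∈ ℤ_5^×. Compute digits iteratively via a_i = x_i mod 5, x_{i+1} = (x_i − a_i)/5, with x_0 = x:
  x_0 = 26/23;  a_0 = 2;  x_1 = (x_0 − 2)/5 = -4/23
  x_1 = -4/23;  a_1 = 2;  x_2 = (x_1 − 2)/5 = -10/23
  x_2 = -10/23;  a_2 = 0;  x_3 = (x_2 − 0)/5 = -2/23
  x_3 = -2/23;  a_3 = 1;  x_4 = (x_3 − 1)/5 = -5/23
  x_4 = -5/23;  a_4 = 0;  x_5 = (x_4 − 0)/5 = -1/23
Digits: (2, 2, 0, 1, 0).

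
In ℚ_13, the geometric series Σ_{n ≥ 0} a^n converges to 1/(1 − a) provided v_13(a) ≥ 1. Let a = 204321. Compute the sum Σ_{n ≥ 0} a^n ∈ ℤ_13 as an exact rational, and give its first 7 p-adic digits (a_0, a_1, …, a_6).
Σ a^n = 1/(1 − a) = -1/204320;  first 7 digits = (1, 0, 0, 2, 7, 0, 4)

v_13(a) = 3 ≥ 1, so the series converges in ℤ_13 to 1/(1 − a) = 1/(1 − 204321) = -1/204320. Expand this rational in ℤ_13: compute digits iteratively via d_i = x_i mod 13, x_{i+1} = (x_i − d_i)/13. The first 7 digits are (1, 0, 0, 2, 7, 0, 4).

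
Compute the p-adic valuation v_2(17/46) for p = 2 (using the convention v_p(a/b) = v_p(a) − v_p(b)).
v_2(17/46) = -1

Factor powers of 2 from the numerator and denominator of the reduced fraction: 17 = 2^0 · 17 and 46 = 2^1 · 23. Apply v_p(a/b) = v_p(a) − v_p(b): v_2(17/46) = 0 − 1 = -1.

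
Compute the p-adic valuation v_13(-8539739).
v_13(-8539739) = 5

v_13(n) is the largest exponent k such that 13^k divides n. Factor out: -8539739 = -13^5 · 23. (Sign doesn't affect v_p.) So v_13(-8539739) = 5.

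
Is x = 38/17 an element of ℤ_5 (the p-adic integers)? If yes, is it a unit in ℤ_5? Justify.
x ∈ ℤ_5^× (unit); v_5(x) = 0

ℤ_5 = {x ∈ ℚ_5 : v_5(x) ≥ 0} and ℤ_5^× = {x ∈ ℤ_5 : v_5(x) = 0}. Here v_5(38/17) = v_5(num) − v_5(den) = 0; compare against these criteria.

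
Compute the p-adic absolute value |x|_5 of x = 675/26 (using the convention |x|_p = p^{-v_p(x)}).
|675/26|_5 = 1/25

Step 1 — compute v_5(x) by factoring powers of 5 out of the numerator and denominator: v_5(675/26) = 2. Step 2 — apply |x|_p = p^{-v_p(x)} = 5^{-2} = 1/25.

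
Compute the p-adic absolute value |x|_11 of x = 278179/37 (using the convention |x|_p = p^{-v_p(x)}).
|278179/37|_11 = 1/14641

Step 1 — compute v_11(x) by factoring powers of 11 out of the numerator and denominator: v_11(278179/37) = 4. Step 2 — apply |x|_p = p^{-v_p(x)} = 11^{-4} = 1/14641.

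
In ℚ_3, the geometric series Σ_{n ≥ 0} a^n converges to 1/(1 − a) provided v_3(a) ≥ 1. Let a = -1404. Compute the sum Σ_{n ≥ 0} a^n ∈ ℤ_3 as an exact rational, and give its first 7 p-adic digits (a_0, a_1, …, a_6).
Σ a^n = 1/(1 − a) = 1/1405;  first 7 digits = (1, 0, 0, 2, 0, 0, 2)

v_3(a) = 3 ≥ 1, so the series converges in ℤ_3 to 1/(1 − a) = 1/(1 − (-1404)) = 1/1405. Expand this rational in ℤ_3: compute digits iteratively via d_i = x_i mod 3, x_{i+1} = (x_i − d_i)/3. The first 7 digits are (1, 0, 0, 2, 0, 0, 2).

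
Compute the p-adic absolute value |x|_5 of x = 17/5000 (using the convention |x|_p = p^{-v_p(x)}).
|17/5000|_5 = 625

Step 1 — compute v_5(x) by factoring powers of 5 out of the numerator and denominator: v_5(17/5000) = -4. Step 2 — apply |x|_p = p^{-v_p(x)} = 5^{4} = 625.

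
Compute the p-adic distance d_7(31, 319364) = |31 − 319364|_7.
d_7(31, 319364) = 1/16807

Step 1 — x − y = 31 − 319364 = -319333. Step 2 — v_7(-319333) = 5 (factor: -319333 = −(7^5 · 19); the sign does not affect v_p). Step 3 — |x − y|_7 = 7^{-5} = 1/16807.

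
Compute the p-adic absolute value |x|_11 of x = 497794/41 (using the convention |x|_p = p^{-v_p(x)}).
|497794/41|_11 = 1/14641

Step 1 — compute v_11(x) by factoring powers of 11 out of the numerator and denominator: v_11(497794/41) = 4. Step 2 — apply |x|_p = p^{-v_p(x)} = 11^{-4} = 1/14641.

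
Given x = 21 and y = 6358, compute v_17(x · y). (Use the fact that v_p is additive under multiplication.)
v_17(133518) = 2

v_p(x) = 0 (factor: 21 = 17^0 · 21); v_p(y) = 2 (factor: 6358 = 17^2 · 22). Additivity: v_p(xy) = v_p(x) + v_p(y) = 0 + 2 = 2. (Direct check: xy = 133518 = 17^2 · (462).)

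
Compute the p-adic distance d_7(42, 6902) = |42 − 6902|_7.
d_7(42, 6902) = 1/343

Step 1 — x − y = 42 − 6902 = -6860. Step 2 — v_7(-6860) = 3 (factor: -6860 = −(7^3 · 20); the sign does not affect v_p). Step 3 — |x − y|_7 = 7^{-3} = 1/343.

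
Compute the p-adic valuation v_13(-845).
v_13(-845) = 2

v_13(n) is the largest exponent k such that 13^k divides n. Factor out: -845 = -13^2 · 5. (Sign doesn't affect v_p.) So v_13(-845) = 2.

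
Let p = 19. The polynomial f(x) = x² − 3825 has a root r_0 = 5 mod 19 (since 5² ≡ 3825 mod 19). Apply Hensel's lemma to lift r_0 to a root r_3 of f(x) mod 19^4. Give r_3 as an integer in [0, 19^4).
r_3 = 40817 (mod 130321)

Hensel's recurrence: r_{i+1} = r_i − f(r_i)·(f′(r_i))^{-1} mod 19^{i+2}, with f′(x) = 2x. Iterate:
  r_0 = 5 (mod 19)
  r_1 = 24 (mod 361)
  r_2 = 6522 (mod 6859)
  r_3 = 40817 (mod 130321)
Final: r_3 = 40817, and one checks f(r_3) ≡ 0 mod 19^4.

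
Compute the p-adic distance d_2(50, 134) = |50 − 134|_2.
d_2(50, 134) = 1/4

Step 1 — x − y = 50 − 134 = -84. Step 2 — v_2(-84) = 2 (factor: -84 = −(2^2 · 21); the sign does not affect v_p). Step 3 — |x − y|_2 = 2^{-2} = 1/4.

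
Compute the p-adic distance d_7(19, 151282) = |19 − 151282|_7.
d_7(19, 151282) = 1/16807

Step 1 — x − y = 19 − 151282 = -151263. Step 2 — v_7(-151263) = 5 (factor: -151263 = −(7^5 · 9); the sign does not affect v_p). Step 3 — |x − y|_7 = 7^{-5} = 1/16807.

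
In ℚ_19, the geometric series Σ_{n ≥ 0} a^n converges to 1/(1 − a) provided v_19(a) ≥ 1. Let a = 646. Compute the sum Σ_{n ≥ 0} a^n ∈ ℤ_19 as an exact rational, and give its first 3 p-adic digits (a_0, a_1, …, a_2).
Σ a^n = 1/(1 − a) = -1/645;  first 3 digits = (1, 15, 17)

v_19(a) = 1 ≥ 1, so the series converges in ℤ_19 to 1/(1 − a) = 1/(1 − 646) = -1/645. Expand this rational in ℤ_19: compute digits iteratively via d_i = x_i mod 19, x_{i+1} = (x_i − d_i)/19. The first 3 digits are (1, 15, 17).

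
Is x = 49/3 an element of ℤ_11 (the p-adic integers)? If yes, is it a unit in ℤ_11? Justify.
x ∈ ℤ_11^× (unit); v_11(x) = 0

ℤ_11 = {x ∈ ℚ_11 : v_11(x) ≥ 0} and ℤ_11^× = {x ∈ ℤ_11 : v_11(x) = 0}. Here v_11(49/3) = v_11(num) − v_11(den) = 0; compare against these criteria.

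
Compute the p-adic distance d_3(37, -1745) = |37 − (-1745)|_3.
d_3(37, -1745) = 1/81

Step 1 — x − y = 37 − (-1745) = 1782. Step 2 — v_3(1782) = 4 (factor: 1782 = (3^4 · 22); the sign does not affect v_p). Step 3 — |x − y|_3 = 3^{-4} = 1/81.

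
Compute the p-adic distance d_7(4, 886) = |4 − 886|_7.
d_7(4, 886) = 1/49

Step 1 — x − y = 4 − 886 = -882. Step 2 — v_7(-882) = 2 (factor: -882 = −(7^2 · 18); the sign does not affect v_p). Step 3 — |x − y|_7 = 7^{-2} = 1/49.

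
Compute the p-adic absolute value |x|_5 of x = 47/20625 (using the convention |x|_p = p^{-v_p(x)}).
|47/20625|_5 = 625

Step 1 — compute v_5(x) by factoring powers of 5 out of the numerator and denominator: v_5(47/20625) = -4. Step 2 — apply |x|_p = p^{-v_p(x)} = 5^{4} = 625.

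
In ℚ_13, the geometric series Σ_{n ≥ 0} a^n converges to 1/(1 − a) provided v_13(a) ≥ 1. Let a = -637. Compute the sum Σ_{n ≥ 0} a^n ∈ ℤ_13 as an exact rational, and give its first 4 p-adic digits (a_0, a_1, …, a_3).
Σ a^n = 1/(1 − a) = 1/638;  first 4 digits = (1, 3, 5, 3)

v_13(a) = 1 ≥ 1, so the series converges in ℤ_13 to 1/(1 − a) = 1/(1 − (-637)) = 1/638. Expand this rational in ℤ_13: compute digits iteratively via d_i = x_i mod 13, x_{i+1} = (x_i − d_i)/13. The first 4 digits are (1, 3, 5, 3).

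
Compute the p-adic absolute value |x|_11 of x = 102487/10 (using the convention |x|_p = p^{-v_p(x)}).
|102487/10|_11 = 1/14641

Step 1 — compute v_11(x) by factoring powers of 11 out of the numerator and denominator: v_11(102487/10) = 4. Step 2 — apply |x|_p = p^{-v_p(x)} = 11^{-4} = 1/14641.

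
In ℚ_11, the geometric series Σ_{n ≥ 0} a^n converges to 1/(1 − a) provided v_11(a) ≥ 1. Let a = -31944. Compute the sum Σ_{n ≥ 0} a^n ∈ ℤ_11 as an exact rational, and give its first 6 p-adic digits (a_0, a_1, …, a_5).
Σ a^n = 1/(1 − a) = 1/31945;  first 6 digits = (1, 0, 0, 9, 8, 10)

v_11(a) = 3 ≥ 1, so the series converges in ℤ_11 to 1/(1 − a) = 1/(1 − (-31944)) = 1/31945. Expand this rational in ℤ_11: compute digits iteratively via d_i = x_i mod 11, x_{i+1} = (x_i − d_i)/11. The first 6 digits are (1, 0, 0, 9, 8, 10).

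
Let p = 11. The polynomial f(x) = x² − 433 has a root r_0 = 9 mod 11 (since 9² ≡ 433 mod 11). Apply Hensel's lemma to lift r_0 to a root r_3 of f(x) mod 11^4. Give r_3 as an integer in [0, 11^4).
r_3 = 4035 (mod 14641)

Hensel's recurrence: r_{i+1} = r_i − f(r_i)·(f′(r_i))^{-1} mod 11^{i+2}, with f′(x) = 2x. Iterate:
  r_0 = 9 (mod 11)
  r_1 = 42 (mod 121)
  r_2 = 42 (mod 1331)
  r_3 = 4035 (mod 14641)
Final: r_3 = 4035, and one checks f(r_3) ≡ 0 mod 11^4.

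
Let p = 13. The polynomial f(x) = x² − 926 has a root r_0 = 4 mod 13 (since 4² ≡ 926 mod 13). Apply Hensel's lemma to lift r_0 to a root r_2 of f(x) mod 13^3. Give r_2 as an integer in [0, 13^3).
r_2 = 2019 (mod 2197)

Hensel's recurrence: r_{i+1} = r_i − f(r_i)·(f′(r_i))^{-1} mod 13^{i+2}, with f′(x) = 2x. Iterate:
  r_0 = 4 (mod 13)
  r_1 = 160 (mod 169)
  r_2 = 2019 (mod 2197)
Final: r_2 = 2019, and one checks f(r_2) ≡ 0 mod 13^3.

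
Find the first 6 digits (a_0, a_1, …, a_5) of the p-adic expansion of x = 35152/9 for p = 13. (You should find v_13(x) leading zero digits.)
(a_0, …, a_5) = (0, 0, 0, 9, 11, 2)

v_13(35152/9) = 3, so a_0 = ... = a_2 = 0. Factor out: x = 13^3 · u with u = 16/9 a unit in ℤ_13. Expand u iteratively via a_{v+i} = u_i mod 13, u_{i+1} = (u_i − a_{v+i})/13:
  u_0 = 16/9;  a_3 = 9;  u_1 = (u_0 − 9)/13 = -5/9
  u_1 = -5/9;  a_4 = 11;  u_2 = (u_1 − 11)/13 = -8/9
  u_2 = -8/9;  a_5 = 2;  u_3 = (u_2 − 2)/13 = -2/9
Digits: (0, 0, 0, 9, 11, 2).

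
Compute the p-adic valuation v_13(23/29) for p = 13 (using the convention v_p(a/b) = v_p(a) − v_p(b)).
v_13(23/29) = 0

Factor powers of 13 from the numerator and denominator of the reduced fraction: 23 = 13^0 · 23 and 29 = 13^0 · 29. Apply v_p(a/b) = v_p(a) − v_p(b): v_13(23/29) = 0 − 0 = 0.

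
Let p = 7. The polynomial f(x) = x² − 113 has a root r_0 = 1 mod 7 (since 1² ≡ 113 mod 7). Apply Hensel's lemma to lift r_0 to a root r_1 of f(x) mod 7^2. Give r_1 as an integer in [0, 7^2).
r_1 = 8 (mod 49)

Hensel's recurrence: r_{i+1} = r_i − f(r_i)·(f′(r_i))^{-1} mod 7^{i+2}, with f′(x) = 2x. Iterate:
  r_0 = 1 (mod 7)
  r_1 = 8 (mod 49)
Final: r_1 = 8, and one checks f(r_1) ≡ 0 mod 7^2.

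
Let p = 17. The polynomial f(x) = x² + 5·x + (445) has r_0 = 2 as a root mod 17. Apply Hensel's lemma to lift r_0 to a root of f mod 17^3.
r_2 = 4575 (mod 4913)

Hensel: r_{i+1} = r_i − f(r_i)·(f′(r_i))^{-1} mod 17^{i+2}, f′(x) = 2x + 5. Iterate:
  r_0 = 2 (mod 17)
  r_1 = 240 (mod 289)
  r_2 = 4575 (mod 4913)
Final: r = 4575 satisfies f(r) ≡ 0 mod 17^3.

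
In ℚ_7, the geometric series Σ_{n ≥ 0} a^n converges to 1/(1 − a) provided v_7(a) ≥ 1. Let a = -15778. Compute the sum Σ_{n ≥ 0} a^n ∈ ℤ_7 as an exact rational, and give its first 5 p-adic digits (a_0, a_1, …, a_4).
Σ a^n = 1/(1 − a) = 1/15779;  first 5 digits = (1, 0, 0, 3, 0)

v_7(a) = 3 ≥ 1, so the series converges in ℤ_7 to 1/(1 − a) = 1/(1 − (-15778)) = 1/15779. Expand this rational in ℤ_7: compute digits iteratively via d_i = x_i mod 7, x_{i+1} = (x_i − d_i)/7. The first 5 digits are (1, 0, 0, 3, 0).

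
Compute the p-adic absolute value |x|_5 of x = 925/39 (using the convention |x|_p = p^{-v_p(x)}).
|925/39|_5 = 1/25

Step 1 — compute v_5(x) by factoring powers of 5 out of the numerator and denominator: v_5(925/39) = 2. Step 2 — apply |x|_p = p^{-v_p(x)} = 5^{-2} = 1/25.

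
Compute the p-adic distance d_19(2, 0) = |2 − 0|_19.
d_19(2, 0) = 1

Step 1 — x − y = 2 − 0 = 2. Step 2 — v_19(2) = 0 (factor: 2 = (19^0 · 2); the sign does not affect v_p). Step 3 — |x − y|_19 = 19^{0} = 1.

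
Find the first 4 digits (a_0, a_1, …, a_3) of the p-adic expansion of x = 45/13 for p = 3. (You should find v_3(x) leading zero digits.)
(a_0, …, a_3) = (0, 0, 2, 2)

v_3(45/13) = 2, so a_0 = ... = a_1 = 0. Factor out: x = 3^2 · u with u = 5/13 a unit in ℤ_3. Expand u iteratively via a_{v+i} = u_i mod 3, u_{i+1} = (u_i − a_{v+i})/3:
  u_0 = 5/13;  a_2 = 2;  u_1 = (u_0 − 2)/3 = -7/13
  u_1 = -7/13;  a_3 = 2;  u_2 = (u_1 − 2)/3 = -11/13
Digits: (0, 0, 2, 2).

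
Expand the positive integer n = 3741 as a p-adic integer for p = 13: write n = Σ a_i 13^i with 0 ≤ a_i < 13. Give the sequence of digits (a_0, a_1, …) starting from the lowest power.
(a_0, a_1, …) = (10, 1, 9, 1)

Repeated division by 13 gives the digits low-to-high: 3741 = 10 + 1·13^1 + 9·13^2 + 1·13^3. Digit sequence: (10, 1, 9, 1).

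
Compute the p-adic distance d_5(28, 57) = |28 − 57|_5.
d_5(28, 57) = 1

Step 1 — x − y = 28 − 57 = -29. Step 2 — v_5(-29) = 0 (factor: -29 = −(5^0 · 29); the sign does not affect v_p). Step 3 — |x − y|_5 = 5^{0} = 1.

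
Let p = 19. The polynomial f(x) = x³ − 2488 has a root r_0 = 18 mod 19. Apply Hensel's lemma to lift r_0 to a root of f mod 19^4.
r_3 = 55099 (mod 130321)

Hensel: r_{i+1} = r_i − f(r_i)/f′(r_i) mod 19^{i+2}, where f′(x) = 3x². Iterate:
  r_0 = 18 (mod 19)
  r_1 = 227 (mod 361)
  r_2 = 227 (mod 6859)
  r_3 = 55099 (mod 130321)
Final: r = 55099 with f(r) ≡ 0 mod 19^4.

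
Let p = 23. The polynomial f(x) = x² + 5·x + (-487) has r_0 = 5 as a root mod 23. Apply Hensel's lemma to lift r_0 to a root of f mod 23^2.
r_1 = 281 (mod 529)

Hensel: r_{i+1} = r_i − f(r_i)·(f′(r_i))^{-1} mod 23^{i+2}, f′(x) = 2x + 5. Iterate:
  r_0 = 5 (mod 23)
  r_1 = 281 (mod 529)
Final: r = 281 satisfies f(r) ≡ 0 mod 23^2.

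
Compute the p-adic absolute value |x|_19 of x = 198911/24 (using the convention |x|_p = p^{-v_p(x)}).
|198911/24|_19 = 1/6859

Step 1 — compute v_19(x) by factoring powers of 19 out of the numerator and denominator: v_19(198911/24) = 3. Step 2 — apply |x|_p = p^{-v_p(x)} = 19^{-3} = 1/6859.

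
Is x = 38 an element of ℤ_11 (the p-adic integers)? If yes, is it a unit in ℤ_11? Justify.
x ∈ ℤ_11^× (unit); v_11(x) = 0

ℤ_11 = {x ∈ ℚ_11 : v_11(x) ≥ 0} and ℤ_11^× = {x ∈ ℤ_11 : v_11(x) = 0}. Here v_11(38) = v_11(num) − v_11(den) = 0; compare against these criteria.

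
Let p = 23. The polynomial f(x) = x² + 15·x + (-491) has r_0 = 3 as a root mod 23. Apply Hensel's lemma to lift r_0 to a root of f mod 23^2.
r_1 = 49 (mod 529)

Hensel: r_{i+1} = r_i − f(r_i)·(f′(r_i))^{-1} mod 23^{i+2}, f′(x) = 2x + 15. Iterate:
  r_0 = 3 (mod 23)
  r_1 = 49 (mod 529)
Final: r = 49 satisfies f(r) ≡ 0 mod 23^2.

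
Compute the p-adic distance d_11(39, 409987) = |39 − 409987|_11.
d_11(39, 409987) = 1/14641

Step 1 — x − y = 39 − 409987 = -409948. Step 2 — v_11(-409948) = 4 (factor: -409948 = −(11^4 · 28); the sign does not affect v_p). Step 3 — |x − y|_11 = 11^{-4} = 1/14641.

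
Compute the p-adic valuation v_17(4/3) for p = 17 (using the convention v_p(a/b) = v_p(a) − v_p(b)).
v_17(4/3) = 0

Factor powers of 17 from the numerator and denominator of the reduced fraction: 4 = 17^0 · 4 and 3 = 17^0 · 3. Apply v_p(a/b) = v_p(a) − v_p(b): v_17(4/3) = 0 − 0 = 0.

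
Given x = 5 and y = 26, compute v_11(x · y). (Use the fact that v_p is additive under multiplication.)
v_11(130) = 0

v_p(x) = 0 (factor: 5 = 11^0 · 5); v_p(y) = 0 (factor: 26 = 11^0 · 26). Additivity: v_p(xy) = v_p(x) + v_p(y) = 0 + 0 = 0. (Direct check: xy = 130 = 11^0 · (130).)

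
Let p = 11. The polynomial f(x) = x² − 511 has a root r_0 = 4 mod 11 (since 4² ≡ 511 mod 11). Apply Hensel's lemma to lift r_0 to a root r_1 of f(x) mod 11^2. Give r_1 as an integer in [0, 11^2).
r_1 = 81 (mod 121)

Hensel's recurrence: r_{i+1} = r_i − f(r_i)·(f′(r_i))^{-1} mod 11^{i+2}, with f′(x) = 2x. Iterate:
  r_0 = 4 (mod 11)
  r_1 = 81 (mod 121)
Final: r_1 = 81, and one checks f(r_1) ≡ 0 mod 11^2.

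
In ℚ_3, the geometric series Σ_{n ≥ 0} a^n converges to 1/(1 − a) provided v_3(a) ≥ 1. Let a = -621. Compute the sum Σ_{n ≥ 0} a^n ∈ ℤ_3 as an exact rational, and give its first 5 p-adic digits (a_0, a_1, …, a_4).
Σ a^n = 1/(1 − a) = 1/622;  first 5 digits = (1, 0, 0, 1, 1)

v_3(a) = 3 ≥ 1, so the series converges in ℤ_3 to 1/(1 − a) = 1/(1 − (-621)) = 1/622. Expand this rational in ℤ_3: compute digits iteratively via d_i = x_i mod 3, x_{i+1} = (x_i − d_i)/3. The first 5 digits are (1, 0, 0, 1, 1).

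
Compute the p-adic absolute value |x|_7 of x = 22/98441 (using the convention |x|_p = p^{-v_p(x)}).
|22/98441|_7 = 2401

Step 1 — compute v_7(x) by factoring powers of 7 out of the numerator and denominator: v_7(22/98441) = -4. Step 2 — apply |x|_p = p^{-v_p(x)} = 7^{4} = 2401.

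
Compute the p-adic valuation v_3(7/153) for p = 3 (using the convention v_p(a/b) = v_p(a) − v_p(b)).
v_3(7/153) = -2

Factor powers of 3 from the numerator and denominator of the reduced fraction: 7 = 3^0 · 7 and 153 = 3^2 · 17. Apply v_p(a/b) = v_p(a) − v_p(b): v_3(7/153) = 0 − 2 = -2.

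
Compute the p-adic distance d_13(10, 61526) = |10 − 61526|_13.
d_13(10, 61526) = 1/2197

Step 1 — x − y = 10 − 61526 = -61516. Step 2 — v_13(-61516) = 3 (factor: -61516 = −(13^3 · 28); the sign does not affect v_p). Step 3 — |x − y|_13 = 13^{-3} = 1/2197.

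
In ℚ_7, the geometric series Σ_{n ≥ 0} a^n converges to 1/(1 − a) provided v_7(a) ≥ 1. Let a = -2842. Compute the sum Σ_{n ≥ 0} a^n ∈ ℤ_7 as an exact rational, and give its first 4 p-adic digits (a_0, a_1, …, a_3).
Σ a^n = 1/(1 − a) = 1/2843;  first 4 digits = (1, 0, 5, 5)

v_7(a) = 2 ≥ 1, so the series converges in ℤ_7 to 1/(1 − a) = 1/(1 − (-2842)) = 1/2843. Expand this rational in ℤ_7: compute digits iteratively via d_i = x_i mod 7, x_{i+1} = (x_i − d_i)/7. The first 4 digits are (1, 0, 5, 5).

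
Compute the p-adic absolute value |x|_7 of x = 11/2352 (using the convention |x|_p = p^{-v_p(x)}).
|11/2352|_7 = 49

Step 1 — compute v_7(x) by factoring powers of 7 out of the numerator and denominator: v_7(11/2352) = -2. Step 2 — apply |x|_p = p^{-v_p(x)} = 7^{2} = 49.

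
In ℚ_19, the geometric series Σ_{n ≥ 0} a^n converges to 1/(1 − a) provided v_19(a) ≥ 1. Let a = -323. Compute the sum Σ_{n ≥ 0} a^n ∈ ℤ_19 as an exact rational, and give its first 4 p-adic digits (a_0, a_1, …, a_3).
Σ a^n = 1/(1 − a) = 1/324;  first 4 digits = (1, 2, 3, 4)

v_19(a) = 1 ≥ 1, so the series converges in ℤ_19 to 1/(1 − a) = 1/(1 − (-323)) = 1/324. Expand this rational in ℤ_19: compute digits iteratively via d_i = x_i mod 19, x_{i+1} = (x_i − d_i)/19. The first 4 digits are (1, 2, 3, 4).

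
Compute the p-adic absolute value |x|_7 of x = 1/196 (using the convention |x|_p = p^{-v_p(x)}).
|1/196|_7 = 49

Step 1 — compute v_7(x) by factoring powers of 7 out of the numerator and denominator: v_7(1/196) = -2. Step 2 — apply |x|_p = p^{-v_p(x)} = 7^{2} = 49.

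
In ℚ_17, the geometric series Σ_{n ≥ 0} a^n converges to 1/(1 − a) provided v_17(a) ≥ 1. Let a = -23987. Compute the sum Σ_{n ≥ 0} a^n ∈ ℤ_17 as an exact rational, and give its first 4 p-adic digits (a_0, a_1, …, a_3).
Σ a^n = 1/(1 − a) = 1/23988;  first 4 digits = (1, 0, 2, 12)

v_17(a) = 2 ≥ 1, so the series converges in ℤ_17 to 1/(1 − a) = 1/(1 − (-23987)) = 1/23988. Expand this rational in ℤ_17: compute digits iteratively via d_i = x_i mod 17, x_{i+1} = (x_i − d_i)/17. The first 4 digits are (1, 0, 2, 12).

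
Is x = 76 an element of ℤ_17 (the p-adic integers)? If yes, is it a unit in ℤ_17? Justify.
x ∈ ℤ_17^× (unit); v_17(x) = 0

ℤ_17 = {x ∈ ℚ_17 : v_17(x) ≥ 0} and ℤ_17^× = {x ∈ ℤ_17 : v_17(x) = 0}. Here v_17(76) = v_17(num) − v_17(den) = 0; compare against these criteria.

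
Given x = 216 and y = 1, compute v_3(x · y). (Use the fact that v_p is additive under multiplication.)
v_3(216) = 3

v_p(x) = 3 (factor: 216 = 3^3 · 8); v_p(y) = 0 (factor: 1 = 3^0 · 1). Additivity: v_p(xy) = v_p(x) + v_p(y) = 3 + 0 = 3. (Direct check: xy = 216 = 3^3 · (8).)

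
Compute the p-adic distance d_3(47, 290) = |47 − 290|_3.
d_3(47, 290) = 1/243

Step 1 — x − y = 47 − 290 = -243. Step 2 — v_3(-243) = 5 (factor: -243 = −(3^5 · 1); the sign does not affect v_p). Step 3 — |x − y|_3 = 3^{-5} = 1/243.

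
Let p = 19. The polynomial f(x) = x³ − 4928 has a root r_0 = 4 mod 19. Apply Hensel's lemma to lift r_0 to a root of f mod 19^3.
r_2 = 2873 (mod 6859)

Hensel: r_{i+1} = r_i − f(r_i)/f′(r_i) mod 19^{i+2}, where f′(x) = 3x². Iterate:
  r_0 = 4 (mod 19)
  r_1 = 346 (mod 361)
  r_2 = 2873 (mod 6859)
Final: r = 2873 with f(r) ≡ 0 mod 19^3.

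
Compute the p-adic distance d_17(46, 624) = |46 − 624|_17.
d_17(46, 624) = 1/289

Step 1 — x − y = 46 − 624 = -578. Step 2 — v_17(-578) = 2 (factor: -578 = −(17^2 · 2); the sign does not affect v_p). Step 3 — |x − y|_17 = 17^{-2} = 1/289.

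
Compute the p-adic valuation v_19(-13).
v_19(-13) = 0

v_19(n) is the largest exponent k such that 19^k divides n. Factor out: -13 = -19^0 · 13. (Sign doesn't affect v_p.) So v_19(-13) = 0.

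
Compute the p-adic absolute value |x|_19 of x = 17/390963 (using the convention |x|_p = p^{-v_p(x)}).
|17/390963|_19 = 130321

Step 1 — compute v_19(x) by factoring powers of 19 out of the numerator and denominator: v_19(17/390963) = -4. Step 2 — apply |x|_p = p^{-v_p(x)} = 19^{4} = 130321.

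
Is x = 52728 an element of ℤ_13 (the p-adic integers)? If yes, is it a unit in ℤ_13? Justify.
x ∈ ℤ_13 but not a unit; v_13(x) = 3 > 0

ℤ_13 = {x ∈ ℚ_13 : v_13(x) ≥ 0} and ℤ_13^× = {x ∈ ℤ_13 : v_13(x) = 0}. Here v_13(52728) = v_13(num) − v_13(den) = 3; compare against these criteria.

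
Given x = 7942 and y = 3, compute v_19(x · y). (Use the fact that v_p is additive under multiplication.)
v_19(23826) = 2

v_p(x) = 2 (factor: 7942 = 19^2 · 22); v_p(y) = 0 (factor: 3 = 19^0 · 3). Additivity: v_p(xy) = v_p(x) + v_p(y) = 2 + 0 = 2. (Direct check: xy = 23826 = 19^2 · (66).)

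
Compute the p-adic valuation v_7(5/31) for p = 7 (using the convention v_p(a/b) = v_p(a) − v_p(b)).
v_7(5/31) = 0

Factor powers of 7 from the numerator and denominator of the reduced fraction: 5 = 7^0 · 5 and 31 = 7^0 · 31. Apply v_p(a/b) = v_p(a) − v_p(b): v_7(5/31) = 0 − 0 = 0.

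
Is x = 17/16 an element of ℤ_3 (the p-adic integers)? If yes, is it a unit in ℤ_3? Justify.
x ∈ ℤ_3^× (unit); v_3(x) = 0

ℤ_3 = {x ∈ ℚ_3 : v_3(x) ≥ 0} and ℤ_3^× = {x ∈ ℤ_3 : v_3(x) = 0}. Here v_3(17/16) = v_3(num) − v_3(den) = 0; compare against these criteria.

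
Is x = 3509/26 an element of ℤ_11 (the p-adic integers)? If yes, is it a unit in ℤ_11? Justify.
x ∈ ℤ_11 but not a unit; v_11(x) = 2 > 0

ℤ_11 = {x ∈ ℚ_11 : v_11(x) ≥ 0} and ℤ_11^× = {x ∈ ℤ_11 : v_11(x) = 0}. Here v_11(3509/26) = v_11(num) − v_11(den) = 2; compare against these criteria.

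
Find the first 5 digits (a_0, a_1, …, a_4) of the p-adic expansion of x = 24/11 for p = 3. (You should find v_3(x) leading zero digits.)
(a_0, …, a_4) = (0, 1, 1, 1, 2)

v_3(24/11) = 1, so a_0 = ... = a_0 = 0. Factor out: x = 3^1 · u with u = 8/11 a unit in ℤ_3. Expand u iteratively via a_{v+i} = u_i mod 3, u_{i+1} = (u_i − a_{v+i})/3:
  u_0 = 8/11;  a_1 = 1;  u_1 = (u_0 − 1)/3 = -1/11
  u_1 = -1/11;  a_2 = 1;  u_2 = (u_1 − 1)/3 = -4/11
  u_2 = -4/11;  a_3 = 1;  u_3 = (u_2 − 1)/3 = -5/11
  u_3 = -5/11;  a_4 = 2;  u_4 = (u_3 − 2)/3 = -9/11
Digits: (0, 1, 1, 1, 2).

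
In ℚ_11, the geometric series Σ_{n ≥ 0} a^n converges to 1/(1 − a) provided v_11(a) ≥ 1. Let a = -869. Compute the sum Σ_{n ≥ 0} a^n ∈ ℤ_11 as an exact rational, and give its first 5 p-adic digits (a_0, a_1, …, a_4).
Σ a^n = 1/(1 − a) = 1/870;  first 5 digits = (1, 9, 7, 8, 4)

v_11(a) = 1 ≥ 1, so the series converges in ℤ_11 to 1/(1 − a) = 1/(1 − (-869)) = 1/870. Expand this rational in ℤ_11: compute digits iteratively via d_i = x_i mod 11, x_{i+1} = (x_i − d_i)/11. The first 5 digits are (1, 9, 7, 8, 4).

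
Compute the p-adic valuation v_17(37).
v_17(37) = 0

v_17(n) is the largest exponent k such that 17^k divides n. Factor out: 37 = 17^0 · 37. (Sign doesn't affect v_p.) So v_17(37) = 0.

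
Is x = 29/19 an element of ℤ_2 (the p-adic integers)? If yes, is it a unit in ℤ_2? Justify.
x ∈ ℤ_2^× (unit); v_2(x) = 0

ℤ_2 = {x ∈ ℚ_2 : v_2(x) ≥ 0} and ℤ_2^× = {x ∈ ℤ_2 : v_2(x) = 0}. Here v_2(29/19) = v_2(num) − v_2(den) = 0; compare against these criteria.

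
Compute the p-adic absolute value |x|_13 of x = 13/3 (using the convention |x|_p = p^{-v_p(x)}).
|13/3|_13 = 1/13

Step 1 — compute v_13(x) by factoring powers of 13 out of the numerator and denominator: v_13(13/3) = 1. Step 2 — apply |x|_p = p^{-v_p(x)} = 13^{-1} = 1/13.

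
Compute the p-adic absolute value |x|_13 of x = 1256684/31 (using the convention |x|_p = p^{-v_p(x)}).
|1256684/31|_13 = 1/28561

Step 1 — compute v_13(x) by factoring powers of 13 out of the numerator and denominator: v_13(1256684/31) = 4. Step 2 — apply |x|_p = p^{-v_p(x)} = 13^{-4} = 1/28561.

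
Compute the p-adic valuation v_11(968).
v_11(968) = 2

v_11(n) is the largest exponent k such that 11^k divides n. Factor out: 968 = 11^2 · 8. (Sign doesn't affect v_p.) So v_11(968) = 2.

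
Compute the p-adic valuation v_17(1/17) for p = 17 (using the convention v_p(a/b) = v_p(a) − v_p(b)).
v_17(1/17) = -1

Factor powers of 17 from the numerator and denominator of the reduced fraction: 1 = 17^0 · 1 and 17 = 17^1 · 1. Apply v_p(a/b) = v_p(a) − v_p(b): v_17(1/17) = 0 − 1 = -1.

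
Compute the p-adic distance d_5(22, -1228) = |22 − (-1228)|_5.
d_5(22, -1228) = 1/625

Step 1 — x − y = 22 − (-1228) = 1250. Step 2 — v_5(1250) = 4 (factor: 1250 = (5^4 · 2); the sign does not affect v_p). Step 3 — |x − y|_5 = 5^{-4} = 1/625.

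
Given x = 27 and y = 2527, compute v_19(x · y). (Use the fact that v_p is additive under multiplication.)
v_19(68229) = 2

v_p(x) = 0 (factor: 27 = 19^0 · 27); v_p(y) = 2 (factor: 2527 = 19^2 · 7). Additivity: v_p(xy) = v_p(x) + v_p(y) = 0 + 2 = 2. (Direct check: xy = 68229 = 19^2 · (189).)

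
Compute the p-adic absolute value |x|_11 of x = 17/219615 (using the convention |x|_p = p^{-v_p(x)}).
|17/219615|_11 = 14641

Step 1 — compute v_11(x) by factoring powers of 11 out of the numerator and denominator: v_11(17/219615) = -4. Step 2 — apply |x|_p = p^{-v_p(x)} = 11^{4} = 14641.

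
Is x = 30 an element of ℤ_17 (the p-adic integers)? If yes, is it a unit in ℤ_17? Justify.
x ∈ ℤ_17^× (unit); v_17(x) = 0

ℤ_17 = {x ∈ ℚ_17 : v_17(x) ≥ 0} and ℤ_17^× = {x ∈ ℤ_17 : v_17(x) = 0}. Here v_17(30) = v_17(num) − v_17(den) = 0; compare against these criteria.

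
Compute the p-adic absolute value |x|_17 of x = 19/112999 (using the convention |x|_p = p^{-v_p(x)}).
|19/112999|_17 = 4913

Step 1 — compute v_17(x) by factoring powers of 17 out of the numerator and denominator: v_17(19/112999) = -3. Step 2 — apply |x|_p = p^{-v_p(x)} = 17^{3} = 4913.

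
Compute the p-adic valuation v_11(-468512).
v_11(-468512) = 4

v_11(n) is the largest exponent k such that 11^k divides n. Factor out: -468512 = -11^4 · 32. (Sign doesn't affect v_p.) So v_11(-468512) = 4.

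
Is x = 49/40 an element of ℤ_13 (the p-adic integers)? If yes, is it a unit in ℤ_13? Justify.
x ∈ ℤ_13^× (unit); v_13(x) = 0

ℤ_13 = {x ∈ ℚ_13 : v_13(x) ≥ 0} and ℤ_13^× = {x ∈ ℤ_13 : v_13(x) = 0}. Here v_13(49/40) = v_13(num) − v_13(den) = 0; compare against these criteria.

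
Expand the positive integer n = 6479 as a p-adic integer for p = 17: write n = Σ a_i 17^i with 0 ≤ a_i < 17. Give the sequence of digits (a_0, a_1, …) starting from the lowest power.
(a_0, a_1, …) = (2, 7, 5, 1)

Repeated division by 17 gives the digits low-to-high: 6479 = 2 + 7·17^1 + 5·17^2 + 1·17^3. Digit sequence: (2, 7, 5, 1).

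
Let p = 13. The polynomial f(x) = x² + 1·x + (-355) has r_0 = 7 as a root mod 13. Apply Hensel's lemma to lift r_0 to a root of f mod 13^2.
r_1 = 72 (mod 169)

Hensel: r_{i+1} = r_i − f(r_i)·(f′(r_i))^{-1} mod 13^{i+2}, f′(x) = 2x + 1. Iterate:
  r_0 = 7 (mod 13)
  r_1 = 72 (mod 169)
Final: r = 72 satisfies f(r) ≡ 0 mod 13^2.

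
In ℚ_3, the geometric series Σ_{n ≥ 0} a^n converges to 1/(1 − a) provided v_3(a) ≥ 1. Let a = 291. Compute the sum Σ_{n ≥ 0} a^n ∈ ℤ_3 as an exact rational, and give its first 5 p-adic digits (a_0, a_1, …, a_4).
Σ a^n = 1/(1 − a) = -1/290;  first 5 digits = (1, 1, 0, 1, 0)

v_3(a) = 1 ≥ 1, so the series converges in ℤ_3 to 1/(1 − a) = 1/(1 − 291) = -1/290. Expand this rational in ℤ_3: compute digits iteratively via d_i = x_i mod 3, x_{i+1} = (x_i − d_i)/3. The first 5 digits are (1, 1, 0, 1, 0).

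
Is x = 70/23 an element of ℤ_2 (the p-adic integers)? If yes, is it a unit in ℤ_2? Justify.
x ∈ ℤ_2 but not a unit; v_2(x) = 1 > 0

ℤ_2 = {x ∈ ℚ_2 : v_2(x) ≥ 0} and ℤ_2^× = {x ∈ ℤ_2 : v_2(x) = 0}. Here v_2(70/23) = v_2(num) − v_2(den) = 1; compare against these criteria.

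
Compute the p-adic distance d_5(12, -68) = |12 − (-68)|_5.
d_5(12, -68) = 1/5

Step 1 — x − y = 12 − (-68) = 80. Step 2 — v_5(80) = 1 (factor: 80 = (5^1 · 16); the sign does not affect v_p). Step 3 — |x − y|_5 = 5^{-1} = 1/5.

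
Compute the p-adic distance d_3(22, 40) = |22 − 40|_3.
d_3(22, 40) = 1/9

Step 1 — x − y = 22 − 40 = -18. Step 2 — v_3(-18) = 2 (factor: -18 = −(3^2 · 2); the sign does not affect v_p). Step 3 — |x − y|_3 = 3^{-2} = 1/9.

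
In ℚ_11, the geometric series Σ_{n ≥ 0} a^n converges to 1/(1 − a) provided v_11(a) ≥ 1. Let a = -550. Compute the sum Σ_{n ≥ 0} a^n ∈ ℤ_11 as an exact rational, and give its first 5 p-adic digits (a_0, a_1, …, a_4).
Σ a^n = 1/(1 − a) = 1/551;  first 5 digits = (1, 5, 9, 10, 6)

v_11(a) = 1 ≥ 1, so the series converges in ℤ_11 to 1/(1 − a) = 1/(1 − (-550)) = 1/551. Expand this rational in ℤ_11: compute digits iteratively via d_i = x_i mod 11, x_{i+1} = (x_i − d_i)/11. The first 5 digits are (1, 5, 9, 10, 6).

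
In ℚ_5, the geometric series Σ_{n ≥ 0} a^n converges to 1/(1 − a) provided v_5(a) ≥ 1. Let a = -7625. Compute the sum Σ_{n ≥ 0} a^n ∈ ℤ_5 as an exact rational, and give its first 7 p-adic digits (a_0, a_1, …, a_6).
Σ a^n = 1/(1 − a) = 1/7626;  first 7 digits = (1, 0, 0, 4, 2, 2, 0)

v_5(a) = 3 ≥ 1, so the series converges in ℤ_5 to 1/(1 − a) = 1/(1 − (-7625)) = 1/7626. Expand this rational in ℤ_5: compute digits iteratively via d_i = x_i mod 5, x_{i+1} = (x_i − d_i)/5. The first 7 digits are (1, 0, 0, 4, 2, 2, 0).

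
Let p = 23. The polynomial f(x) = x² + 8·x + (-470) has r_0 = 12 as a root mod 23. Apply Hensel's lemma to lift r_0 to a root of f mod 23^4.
r_3 = 99372 (mod 279841)

Hensel: r_{i+1} = r_i − f(r_i)·(f′(r_i))^{-1} mod 23^{i+2}, f′(x) = 2x + 8. Iterate:
  r_0 = 12 (mod 23)
  r_1 = 449 (mod 529)
  r_2 = 2036 (mod 12167)
  r_3 = 99372 (mod 279841)
Final: r = 99372 satisfies f(r) ≡ 0 mod 23^4.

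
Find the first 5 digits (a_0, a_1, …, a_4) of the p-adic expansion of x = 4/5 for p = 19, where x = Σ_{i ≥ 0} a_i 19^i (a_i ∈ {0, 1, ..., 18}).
(a_0, …, a_4) = (16, 3, 15, 3, 15)

v_19(4/5) = 0 (numerator and denominator both coprime to 19), so x ∈ ℤ_19^×. Compute digits iteratively via a_i = x_i mod 19, x_{i+1} = (x_i − a_i)/19, with x_0 = x:
  x_0 = 4/5;  a_0 = 16;  x_1 = (x_0 − 16)/19 = -4/5
  x_1 = -4/5;  a_1 = 3;  x_2 = (x_1 − 3)/19 = -1/5
  x_2 = -1/5;  a_2 = 15;  x_3 = (x_2 − 15)/19 = -4/5
  x_3 = -4/5;  a_3 = 3;  x_4 = (x_3 − 3)/19 = -1/5
  x_4 = -1/5;  a_4 = 15;  x_5 = (x_4 − 15)/19 = -4/5
Digits: (16, 3, 15, 3, 15).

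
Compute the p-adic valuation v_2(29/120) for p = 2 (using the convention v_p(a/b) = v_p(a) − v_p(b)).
v_2(29/120) = -3

Factor powers of 2 from the numerator and denominator of the reduced fraction: 29 = 2^0 · 29 and 120 = 2^3 · 15. Apply v_p(a/b) = v_p(a) − v_p(b): v_2(29/120) = 0 − 3 = -3.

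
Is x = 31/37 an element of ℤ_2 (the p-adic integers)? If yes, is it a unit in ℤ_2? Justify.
x ∈ ℤ_2^× (unit); v_2(x) = 0

ℤ_2 = {x ∈ ℚ_2 : v_2(x) ≥ 0} and ℤ_2^× = {x ∈ ℤ_2 : v_2(x) = 0}. Here v_2(31/37) = v_2(num) − v_2(den) = 0; compare against these criteria.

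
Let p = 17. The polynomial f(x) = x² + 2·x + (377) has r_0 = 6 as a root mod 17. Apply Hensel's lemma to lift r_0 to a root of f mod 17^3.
r_2 = 4001 (mod 4913)

Hensel: r_{i+1} = r_i − f(r_i)·(f′(r_i))^{-1} mod 17^{i+2}, f′(x) = 2x + 2. Iterate:
  r_0 = 6 (mod 17)
  r_1 = 244 (mod 289)
  r_2 = 4001 (mod 4913)
Final: r = 4001 satisfies f(r) ≡ 0 mod 17^3.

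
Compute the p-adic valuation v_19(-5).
v_19(-5) = 0

v_19(n) is the largest exponent k such that 19^k divides n. Factor out: -5 = -19^0 · 5. (Sign doesn't affect v_p.) So v_19(-5) = 0.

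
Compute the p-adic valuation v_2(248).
v_2(248) = 3

v_2(n) is the largest exponent k such that 2^k divides n. Factor out: 248 = 2^3 · 31. (Sign doesn't affect v_p.) So v_2(248) = 3.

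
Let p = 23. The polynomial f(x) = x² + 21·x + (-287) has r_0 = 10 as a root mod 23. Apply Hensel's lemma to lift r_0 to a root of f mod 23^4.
r_3 = 116183 (mod 279841)

Hensel: r_{i+1} = r_i − f(r_i)·(f′(r_i))^{-1} mod 23^{i+2}, f′(x) = 2x + 21. Iterate:
  r_0 = 10 (mod 23)
  r_1 = 332 (mod 529)
  r_2 = 6680 (mod 12167)
  r_3 = 116183 (mod 279841)
Final: r = 116183 satisfies f(r) ≡ 0 mod 23^4.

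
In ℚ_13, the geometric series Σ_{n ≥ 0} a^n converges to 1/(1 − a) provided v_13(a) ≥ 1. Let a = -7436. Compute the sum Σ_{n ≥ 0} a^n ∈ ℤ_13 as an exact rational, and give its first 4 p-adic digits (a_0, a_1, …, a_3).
Σ a^n = 1/(1 − a) = 1/7437;  first 4 digits = (1, 0, 8, 9)

v_13(a) = 2 ≥ 1, so the series converges in ℤ_13 to 1/(1 − a) = 1/(1 − (-7436)) = 1/7437. Expand this rational in ℤ_13: compute digits iteratively via d_i = x_i mod 13, x_{i+1} = (x_i − d_i)/13. The first 4 digits are (1, 0, 8, 9).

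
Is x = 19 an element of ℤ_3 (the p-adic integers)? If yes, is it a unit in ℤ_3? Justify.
x ∈ ℤ_3^× (unit); v_3(x) = 0

ℤ_3 = {x ∈ ℚ_3 : v_3(x) ≥ 0} and ℤ_3^× = {x ∈ ℤ_3 : v_3(x) = 0}. Here v_3(19) = v_3(num) − v_3(den) = 0; compare against these criteria.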